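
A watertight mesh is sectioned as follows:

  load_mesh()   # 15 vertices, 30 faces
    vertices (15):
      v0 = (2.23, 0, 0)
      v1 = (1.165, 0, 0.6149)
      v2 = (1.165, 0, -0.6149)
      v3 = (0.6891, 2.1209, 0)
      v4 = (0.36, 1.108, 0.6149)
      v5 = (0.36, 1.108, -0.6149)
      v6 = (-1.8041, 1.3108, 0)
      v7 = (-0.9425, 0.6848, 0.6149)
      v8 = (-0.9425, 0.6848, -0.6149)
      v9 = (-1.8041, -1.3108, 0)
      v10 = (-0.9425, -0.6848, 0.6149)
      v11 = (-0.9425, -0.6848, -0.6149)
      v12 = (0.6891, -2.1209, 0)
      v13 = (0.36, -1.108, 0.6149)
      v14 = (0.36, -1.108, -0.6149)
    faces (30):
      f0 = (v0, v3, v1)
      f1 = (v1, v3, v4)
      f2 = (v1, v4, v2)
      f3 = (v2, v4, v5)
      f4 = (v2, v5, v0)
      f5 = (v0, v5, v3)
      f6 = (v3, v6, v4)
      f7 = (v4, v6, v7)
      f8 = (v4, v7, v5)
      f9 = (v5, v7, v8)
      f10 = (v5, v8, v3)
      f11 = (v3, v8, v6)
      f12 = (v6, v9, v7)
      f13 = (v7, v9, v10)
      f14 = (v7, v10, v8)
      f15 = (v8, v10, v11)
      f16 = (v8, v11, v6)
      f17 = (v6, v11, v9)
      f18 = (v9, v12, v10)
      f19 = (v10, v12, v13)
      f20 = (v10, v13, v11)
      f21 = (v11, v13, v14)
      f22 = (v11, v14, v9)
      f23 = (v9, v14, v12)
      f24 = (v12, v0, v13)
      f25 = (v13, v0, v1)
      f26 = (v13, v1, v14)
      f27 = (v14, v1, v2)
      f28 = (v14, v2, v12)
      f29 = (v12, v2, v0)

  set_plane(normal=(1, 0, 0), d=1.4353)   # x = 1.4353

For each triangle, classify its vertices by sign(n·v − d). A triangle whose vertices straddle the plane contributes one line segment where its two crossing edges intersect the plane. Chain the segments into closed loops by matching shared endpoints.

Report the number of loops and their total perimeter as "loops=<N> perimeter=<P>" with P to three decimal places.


Straddling triangles (6 of 30):
  (v0,v3,v1) [+--] → (1.4353, 1.09383, 0)–(1.4353, 0, 0.458837)  len=1.1862
  (v2,v5,v0) [--+] → (1.4353, 0.47087, -0.261316)–(1.4353, 0, -0.458837)  len=0.5106
  (v0,v5,v3) [+--] → (1.4353, 0.47087, -0.261316)–(1.4353, 1.09383, 0)  len=0.6755
  (v12,v0,v13) [-+-] → (1.4353, -1.09383, 0)–(1.4353, -0.47087, 0.261316)  len=0.6755
  (v13,v0,v1) [-+-] → (1.4353, -0.47087, 0.261316)–(1.4353, 0, 0.458837)  len=0.5106
  (v12,v2,v0) [--+] → (1.4353, 0, -0.458837)–(1.4353, -1.09383, 0)  len=1.1862

Chained into 1 loop(s):
  loop 1: 6 segments, perimeter = 4.7447
Total perimeter = 4.745

loops=1 perimeter=4.745


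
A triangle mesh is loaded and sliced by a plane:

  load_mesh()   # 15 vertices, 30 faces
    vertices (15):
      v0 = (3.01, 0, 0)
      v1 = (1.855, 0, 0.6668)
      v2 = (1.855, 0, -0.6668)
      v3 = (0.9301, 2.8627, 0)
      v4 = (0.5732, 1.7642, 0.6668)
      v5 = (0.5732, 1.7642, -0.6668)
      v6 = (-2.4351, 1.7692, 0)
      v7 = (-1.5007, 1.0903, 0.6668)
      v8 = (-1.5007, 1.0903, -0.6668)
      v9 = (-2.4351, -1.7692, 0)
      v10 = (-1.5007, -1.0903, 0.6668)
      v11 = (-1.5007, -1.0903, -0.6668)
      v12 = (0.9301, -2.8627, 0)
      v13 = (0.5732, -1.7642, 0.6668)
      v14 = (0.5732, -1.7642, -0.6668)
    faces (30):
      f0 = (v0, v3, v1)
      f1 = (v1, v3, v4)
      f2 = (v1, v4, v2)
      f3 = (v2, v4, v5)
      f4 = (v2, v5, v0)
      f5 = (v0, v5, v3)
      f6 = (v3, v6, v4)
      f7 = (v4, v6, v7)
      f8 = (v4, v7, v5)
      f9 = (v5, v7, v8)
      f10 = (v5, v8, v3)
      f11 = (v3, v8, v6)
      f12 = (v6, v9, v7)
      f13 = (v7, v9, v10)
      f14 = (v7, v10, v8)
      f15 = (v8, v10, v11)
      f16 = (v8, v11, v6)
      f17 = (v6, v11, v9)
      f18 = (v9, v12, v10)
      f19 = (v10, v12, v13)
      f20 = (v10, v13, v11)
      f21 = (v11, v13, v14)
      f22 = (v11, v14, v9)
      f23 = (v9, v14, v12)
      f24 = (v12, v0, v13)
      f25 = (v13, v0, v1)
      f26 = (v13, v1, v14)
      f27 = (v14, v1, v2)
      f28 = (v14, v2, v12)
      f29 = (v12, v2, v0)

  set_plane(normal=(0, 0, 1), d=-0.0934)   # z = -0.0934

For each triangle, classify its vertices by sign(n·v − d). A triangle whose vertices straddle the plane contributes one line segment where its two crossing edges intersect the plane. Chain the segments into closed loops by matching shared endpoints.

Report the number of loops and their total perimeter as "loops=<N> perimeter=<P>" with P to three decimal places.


Straddling triangles (20 of 30):
  (v1,v4,v2) [++-] → (1.30387, 0.758543, -0.0934)–(1.855, 0, -0.0934)  len=0.9376
  (v2,v4,v5) [-+-] → (1.30387, 0.758543, -0.0934)–(0.5732, 1.7642, -0.0934)  len=1.2431
  (v2,v5,v0) [--+] → (2.66867, 0.247115, -0.0934)–(2.84822, 0, -0.0934)  len=0.3055
  (v0,v5,v3) [+-+] → (2.66867, 0.247115, -0.0934)–(0.880108, 2.70883, -0.0934)  len=3.0429
  (v4,v7,v5) [++-] → (-0.318502, 1.47445, -0.0934)–(0.5732, 1.7642, -0.0934)  len=0.9376
  (v5,v7,v8) [-+-] → (-0.318502, 1.47445, -0.0934)–(-1.5007, 1.0903, -0.0934)  len=1.2430
  (v5,v8,v3) [--+] → (0.589613, 2.61444, -0.0934)–(0.880108, 2.70883, -0.0934)  len=0.3054
  (v3,v8,v6) [+-+] → (0.589613, 2.61444, -0.0934)–(-2.30422, 1.67411, -0.0934)  len=3.0428
  (v7,v10,v8) [++-] → (-1.5007, 0.15272, -0.0934)–(-1.5007, 1.0903, -0.0934)  len=0.9376
  (v8,v10,v11) [-+-] → (-1.5007, 0.15272, -0.0934)–(-1.5007, -1.0903, -0.0934)  len=1.2430
  (v8,v11,v6) [--+] → (-2.30422, 1.36866, -0.0934)–(-2.30422, 1.67411, -0.0934)  len=0.3054
  (v6,v11,v9) [+-+] → (-2.30422, 1.36866, -0.0934)–(-2.30422, -1.67411, -0.0934)  len=3.0428
  (v10,v13,v11) [++-] → (-0.608998, -1.38005, -0.0934)–(-1.5007, -1.0903, -0.0934)  len=0.9376
  (v11,v13,v14) [-+-] → (-0.608998, -1.38005, -0.0934)–(0.5732, -1.7642, -0.0934)  len=1.2430
  (v11,v14,v9) [--+] → (-2.01372, -1.7685, -0.0934)–(-2.30422, -1.67411, -0.0934)  len=0.3054
  (v9,v14,v12) [+-+] → (-2.01372, -1.7685, -0.0934)–(0.880108, -2.70883, -0.0934)  len=3.0428
  (v13,v1,v14) [++-] → (1.12433, -1.00566, -0.0934)–(0.5732, -1.7642, -0.0934)  len=0.9376
  (v14,v1,v2) [-+-] → (1.12433, -1.00566, -0.0934)–(1.855, 0, -0.0934)  len=1.2431
  (v14,v2,v12) [--+] → (1.05965, -2.46172, -0.0934)–(0.880108, -2.70883, -0.0934)  len=0.3055
  (v12,v2,v0) [+-+] → (1.05965, -2.46172, -0.0934)–(2.84822, 0, -0.0934)  len=3.0429

Chained into 2 loop(s):
  loop 1: 10 segments, perimeter = 10.9033
  loop 2: 10 segments, perimeter = 16.7413
Total perimeter = 27.645

loops=2 perimeter=27.645


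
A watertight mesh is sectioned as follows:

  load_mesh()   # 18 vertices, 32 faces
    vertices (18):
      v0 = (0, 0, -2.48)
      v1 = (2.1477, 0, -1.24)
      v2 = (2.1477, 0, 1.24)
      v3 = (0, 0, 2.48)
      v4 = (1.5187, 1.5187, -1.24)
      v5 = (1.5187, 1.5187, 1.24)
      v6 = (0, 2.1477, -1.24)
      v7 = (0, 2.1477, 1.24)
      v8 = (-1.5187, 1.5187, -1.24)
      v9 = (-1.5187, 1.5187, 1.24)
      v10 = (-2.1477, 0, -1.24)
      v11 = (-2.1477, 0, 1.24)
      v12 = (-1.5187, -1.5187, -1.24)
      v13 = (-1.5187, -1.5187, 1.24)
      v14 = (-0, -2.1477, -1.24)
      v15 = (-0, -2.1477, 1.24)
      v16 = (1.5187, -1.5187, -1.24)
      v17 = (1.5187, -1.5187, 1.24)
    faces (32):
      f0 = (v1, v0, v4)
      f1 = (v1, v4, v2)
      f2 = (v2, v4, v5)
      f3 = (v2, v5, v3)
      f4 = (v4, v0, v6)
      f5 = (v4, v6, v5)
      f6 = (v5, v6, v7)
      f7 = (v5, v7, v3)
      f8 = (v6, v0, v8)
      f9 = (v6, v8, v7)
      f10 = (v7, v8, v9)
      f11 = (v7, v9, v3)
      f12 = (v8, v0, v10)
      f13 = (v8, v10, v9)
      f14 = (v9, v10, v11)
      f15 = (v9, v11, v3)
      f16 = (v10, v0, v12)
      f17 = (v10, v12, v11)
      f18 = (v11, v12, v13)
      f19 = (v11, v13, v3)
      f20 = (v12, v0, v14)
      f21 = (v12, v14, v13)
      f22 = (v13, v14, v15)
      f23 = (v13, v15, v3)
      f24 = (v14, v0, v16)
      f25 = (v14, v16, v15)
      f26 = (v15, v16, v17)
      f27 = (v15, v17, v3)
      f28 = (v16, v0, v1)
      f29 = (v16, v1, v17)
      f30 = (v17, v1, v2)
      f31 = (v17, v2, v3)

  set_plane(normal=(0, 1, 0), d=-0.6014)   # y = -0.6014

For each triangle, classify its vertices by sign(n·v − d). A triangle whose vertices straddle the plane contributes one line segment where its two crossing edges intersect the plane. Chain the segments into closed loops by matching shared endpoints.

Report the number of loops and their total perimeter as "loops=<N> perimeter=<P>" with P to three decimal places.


loops=1 perimeter=13.425

Straddling triangles (12 of 32):
  (v10,v0,v12) [++-] → (-0.6014, -0.6014, -1.98896)–(-1.89862, -0.6014, -1.24)  len=1.4979
  (v10,v12,v11) [+-+] → (-1.89862, -0.6014, -1.24)–(-1.89862, -0.6014, 0.257928)  len=1.4979
  (v11,v12,v13) [+--] → (-1.89862, -0.6014, 0.257928)–(-1.89862, -0.6014, 1.24)  len=0.9821
  (v11,v13,v3) [+-+] → (-1.89862, -0.6014, 1.24)–(-0.6014, -0.6014, 1.98896)  len=1.4979
  (v12,v0,v14) [-+-] → (-0.6014, -0.6014, -1.98896)–(0, -0.6014, -2.13277)  len=0.6184
  (v13,v15,v3) [--+] → (0, -0.6014, 2.13277)–(-0.6014, -0.6014, 1.98896)  len=0.6184
  (v14,v0,v16) [-+-] → (0, -0.6014, -2.13277)–(0.6014, -0.6014, -1.98896)  len=0.6184
  (v15,v17,v3) [--+] → (0.6014, -0.6014, 1.98896)–(0, -0.6014, 2.13277)  len=0.6184
  (v16,v0,v1) [-++] → (0.6014, -0.6014, -1.98896)–(1.89862, -0.6014, -1.24)  len=1.4979
  (v16,v1,v17) [-+-] → (1.89862, -0.6014, -1.24)–(1.89862, -0.6014, -0.257928)  len=0.9821
  (v17,v1,v2) [-++] → (1.89862, -0.6014, -0.257928)–(1.89862, -0.6014, 1.24)  len=1.4979
  (v17,v2,v3) [-++] → (1.89862, -0.6014, 1.24)–(0.6014, -0.6014, 1.98896)  len=1.4979

Chained into 1 loop(s):
  loop 1: 12 segments, perimeter = 13.4250
Total perimeter = 13.425


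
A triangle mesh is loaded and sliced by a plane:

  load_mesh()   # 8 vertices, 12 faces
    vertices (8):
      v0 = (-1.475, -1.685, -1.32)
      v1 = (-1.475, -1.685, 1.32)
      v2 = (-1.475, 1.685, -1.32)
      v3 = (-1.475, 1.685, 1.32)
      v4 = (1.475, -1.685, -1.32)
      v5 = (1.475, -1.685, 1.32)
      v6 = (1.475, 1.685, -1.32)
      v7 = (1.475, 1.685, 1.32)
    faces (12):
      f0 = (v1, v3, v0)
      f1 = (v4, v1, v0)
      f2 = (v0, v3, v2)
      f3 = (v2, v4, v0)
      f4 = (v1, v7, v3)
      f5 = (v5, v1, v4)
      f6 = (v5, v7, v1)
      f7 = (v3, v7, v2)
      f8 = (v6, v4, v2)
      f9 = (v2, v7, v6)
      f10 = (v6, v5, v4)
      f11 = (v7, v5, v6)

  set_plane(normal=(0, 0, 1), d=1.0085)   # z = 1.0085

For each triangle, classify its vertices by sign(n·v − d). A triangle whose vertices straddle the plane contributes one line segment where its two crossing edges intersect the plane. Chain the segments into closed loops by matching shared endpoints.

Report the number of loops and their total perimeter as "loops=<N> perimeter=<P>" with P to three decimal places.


Straddling triangles (8 of 12):
  (v1,v3,v0) [++-] → (-1.475, 1.28737, 1.0085)–(-1.475, -1.685, 1.0085)  len=2.9724
  (v4,v1,v0) [-+-] → (-1.12692, -1.685, 1.0085)–(-1.475, -1.685, 1.0085)  len=0.3481
  (v0,v3,v2) [-+-] → (-1.475, 1.28737, 1.0085)–(-1.475, 1.685, 1.0085)  len=0.3976
  (v5,v1,v4) [++-] → (-1.12692, -1.685, 1.0085)–(1.475, -1.685, 1.0085)  len=2.6019
  (v3,v7,v2) [++-] → (1.12692, 1.685, 1.0085)–(-1.475, 1.685, 1.0085)  len=2.6019
  (v2,v7,v6) [-+-] → (1.12692, 1.685, 1.0085)–(1.475, 1.685, 1.0085)  len=0.3481
  (v6,v5,v4) [-+-] → (1.475, -1.28737, 1.0085)–(1.475, -1.685, 1.0085)  len=0.3976
  (v7,v5,v6) [++-] → (1.475, -1.28737, 1.0085)–(1.475, 1.685, 1.0085)  len=2.9724

Chained into 1 loop(s):
  loop 1: 8 segments, perimeter = 12.6400
Total perimeter = 12.640

loops=1 perimeter=12.640


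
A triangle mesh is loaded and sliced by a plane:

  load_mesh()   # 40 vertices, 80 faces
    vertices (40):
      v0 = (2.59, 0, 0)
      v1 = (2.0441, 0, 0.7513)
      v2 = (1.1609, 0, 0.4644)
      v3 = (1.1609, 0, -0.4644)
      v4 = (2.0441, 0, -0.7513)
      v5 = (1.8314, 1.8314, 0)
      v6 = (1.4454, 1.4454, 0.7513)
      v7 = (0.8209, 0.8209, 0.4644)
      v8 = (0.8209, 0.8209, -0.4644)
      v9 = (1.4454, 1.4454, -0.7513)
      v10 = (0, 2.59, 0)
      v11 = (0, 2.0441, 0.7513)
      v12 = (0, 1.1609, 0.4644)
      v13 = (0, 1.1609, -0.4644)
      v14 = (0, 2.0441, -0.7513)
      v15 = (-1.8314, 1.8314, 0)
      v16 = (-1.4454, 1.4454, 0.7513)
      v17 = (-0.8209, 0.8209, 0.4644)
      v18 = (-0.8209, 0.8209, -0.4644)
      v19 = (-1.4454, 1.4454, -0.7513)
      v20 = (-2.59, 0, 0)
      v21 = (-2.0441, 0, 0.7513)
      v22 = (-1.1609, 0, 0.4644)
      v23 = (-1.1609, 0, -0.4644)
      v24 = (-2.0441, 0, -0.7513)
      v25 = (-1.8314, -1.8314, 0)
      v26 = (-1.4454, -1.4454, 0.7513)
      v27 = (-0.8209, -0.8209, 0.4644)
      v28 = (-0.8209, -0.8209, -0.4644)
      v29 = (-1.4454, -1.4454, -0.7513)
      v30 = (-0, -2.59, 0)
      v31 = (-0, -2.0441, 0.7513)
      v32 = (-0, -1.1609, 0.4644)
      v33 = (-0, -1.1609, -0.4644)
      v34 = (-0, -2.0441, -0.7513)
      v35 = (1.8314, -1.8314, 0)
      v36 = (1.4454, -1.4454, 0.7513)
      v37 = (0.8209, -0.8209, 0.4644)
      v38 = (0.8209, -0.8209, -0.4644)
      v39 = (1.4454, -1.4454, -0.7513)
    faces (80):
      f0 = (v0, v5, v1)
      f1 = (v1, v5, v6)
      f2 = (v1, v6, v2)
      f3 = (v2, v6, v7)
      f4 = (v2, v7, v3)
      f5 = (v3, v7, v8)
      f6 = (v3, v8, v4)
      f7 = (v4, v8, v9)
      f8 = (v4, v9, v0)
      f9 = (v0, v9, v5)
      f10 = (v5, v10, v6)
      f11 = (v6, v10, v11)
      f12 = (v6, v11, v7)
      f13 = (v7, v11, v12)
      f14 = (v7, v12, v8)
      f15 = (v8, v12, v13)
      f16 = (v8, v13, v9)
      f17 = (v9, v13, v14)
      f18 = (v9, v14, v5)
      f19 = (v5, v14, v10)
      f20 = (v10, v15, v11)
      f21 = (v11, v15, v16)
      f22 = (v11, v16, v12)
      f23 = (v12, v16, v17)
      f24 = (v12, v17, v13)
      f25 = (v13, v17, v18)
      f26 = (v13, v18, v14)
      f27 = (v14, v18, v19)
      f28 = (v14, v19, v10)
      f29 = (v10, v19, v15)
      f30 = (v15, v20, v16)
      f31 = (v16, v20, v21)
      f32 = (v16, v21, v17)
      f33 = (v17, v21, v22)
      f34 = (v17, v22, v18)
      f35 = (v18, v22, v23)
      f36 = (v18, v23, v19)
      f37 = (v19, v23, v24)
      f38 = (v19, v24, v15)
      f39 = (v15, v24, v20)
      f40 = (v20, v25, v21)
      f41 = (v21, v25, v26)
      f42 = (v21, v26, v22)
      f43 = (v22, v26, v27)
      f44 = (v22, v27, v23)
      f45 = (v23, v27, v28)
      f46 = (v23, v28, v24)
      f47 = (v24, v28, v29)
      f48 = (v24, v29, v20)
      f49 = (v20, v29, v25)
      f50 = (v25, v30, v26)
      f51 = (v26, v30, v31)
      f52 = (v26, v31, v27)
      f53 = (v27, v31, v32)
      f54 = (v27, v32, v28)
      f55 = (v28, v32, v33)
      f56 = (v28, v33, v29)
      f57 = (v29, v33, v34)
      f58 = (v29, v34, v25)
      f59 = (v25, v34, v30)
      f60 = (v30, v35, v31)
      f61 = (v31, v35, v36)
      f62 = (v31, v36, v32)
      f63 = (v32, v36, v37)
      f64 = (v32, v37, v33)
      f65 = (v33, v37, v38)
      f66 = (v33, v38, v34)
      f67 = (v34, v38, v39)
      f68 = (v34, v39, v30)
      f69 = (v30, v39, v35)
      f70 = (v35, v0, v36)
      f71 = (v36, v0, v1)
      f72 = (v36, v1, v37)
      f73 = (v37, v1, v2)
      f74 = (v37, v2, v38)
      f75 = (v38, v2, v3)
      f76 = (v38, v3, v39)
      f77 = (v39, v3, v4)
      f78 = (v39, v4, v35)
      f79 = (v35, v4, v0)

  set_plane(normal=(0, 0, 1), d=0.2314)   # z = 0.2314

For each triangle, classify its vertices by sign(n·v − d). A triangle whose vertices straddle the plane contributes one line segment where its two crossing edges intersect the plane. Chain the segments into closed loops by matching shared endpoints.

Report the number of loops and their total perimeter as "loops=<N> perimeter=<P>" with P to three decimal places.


Straddling triangles (32 of 80):
  (v0,v5,v1) [--+] → (1.89691, 1.26733, 0.2314)–(2.42186, 0, 0.2314)  len=1.3718
  (v1,v5,v6) [+-+] → (1.89691, 1.26733, 0.2314)–(1.71251, 1.71251, 0.2314)  len=0.4819
  (v2,v7,v3) [++-] → (0.906193, 0.614968, 0.2314)–(1.1609, 0, 0.2314)  len=0.6656
  (v3,v7,v8) [-+-] → (0.906193, 0.614968, 0.2314)–(0.8209, 0.8209, 0.2314)  len=0.2229
  (v5,v10,v6) [--+] → (0.445182, 2.23746, 0.2314)–(1.71251, 1.71251, 0.2314)  len=1.3718
  (v6,v10,v11) [+-+] → (0.445182, 2.23746, 0.2314)–(0, 2.42186, 0.2314)  len=0.4819
  (v7,v12,v8) [++-] → (0.205932, 1.07561, 0.2314)–(0.8209, 0.8209, 0.2314)  len=0.6656
  (v8,v12,v13) [-+-] → (0.205932, 1.07561, 0.2314)–(0, 1.1609, 0.2314)  len=0.2229
  (v10,v15,v11) [--+] → (-1.26733, 1.89691, 0.2314)–(0, 2.42186, 0.2314)  len=1.3718
  (v11,v15,v16) [+-+] → (-1.26733, 1.89691, 0.2314)–(-1.71251, 1.71251, 0.2314)  len=0.4819
  (v12,v17,v13) [++-] → (-0.614968, 0.906193, 0.2314)–(0, 1.1609, 0.2314)  len=0.6656
  (v13,v17,v18) [-+-] → (-0.614968, 0.906193, 0.2314)–(-0.8209, 0.8209, 0.2314)  len=0.2229
  (v15,v20,v16) [--+] → (-2.23746, 0.445182, 0.2314)–(-1.71251, 1.71251, 0.2314)  len=1.3718
  (v16,v20,v21) [+-+] → (-2.23746, 0.445182, 0.2314)–(-2.42186, 0, 0.2314)  len=0.4819
  (v17,v22,v18) [++-] → (-1.07561, 0.205932, 0.2314)–(-0.8209, 0.8209, 0.2314)  len=0.6656
  (v18,v22,v23) [-+-] → (-1.07561, 0.205932, 0.2314)–(-1.1609, 0, 0.2314)  len=0.2229
  (v20,v25,v21) [--+] → (-1.89691, -1.26733, 0.2314)–(-2.42186, 0, 0.2314)  len=1.3718
  (v21,v25,v26) [+-+] → (-1.89691, -1.26733, 0.2314)–(-1.71251, -1.71251, 0.2314)  len=0.4819
  (v22,v27,v23) [++-] → (-0.906193, -0.614968, 0.2314)–(-1.1609, 0, 0.2314)  len=0.6656
  (v23,v27,v28) [-+-] → (-0.906193, -0.614968, 0.2314)–(-0.8209, -0.8209, 0.2314)  len=0.2229
  (v25,v30,v26) [--+] → (-0.445182, -2.23746, 0.2314)–(-1.71251, -1.71251, 0.2314)  len=1.3718
  (v26,v30,v31) [+-+] → (-0.445182, -2.23746, 0.2314)–(0, -2.42186, 0.2314)  len=0.4819
  (v27,v32,v28) [++-] → (-0.205932, -1.07561, 0.2314)–(-0.8209, -0.8209, 0.2314)  len=0.6656
  (v28,v32,v33) [-+-] → (-0.205932, -1.07561, 0.2314)–(0, -1.1609, 0.2314)  len=0.2229
  (v30,v35,v31) [--+] → (1.26733, -1.89691, 0.2314)–(0, -2.42186, 0.2314)  len=1.3718
  (v31,v35,v36) [+-+] → (1.26733, -1.89691, 0.2314)–(1.71251, -1.71251, 0.2314)  len=0.4819
  (v32,v37,v33) [++-] → (0.614968, -0.906193, 0.2314)–(0, -1.1609, 0.2314)  len=0.6656
  (v33,v37,v38) [-+-] → (0.614968, -0.906193, 0.2314)–(0.8209, -0.8209, 0.2314)  len=0.2229
  (v35,v0,v36) [--+] → (2.23746, -0.445182, 0.2314)–(1.71251, -1.71251, 0.2314)  len=1.3718
  (v36,v0,v1) [+-+] → (2.23746, -0.445182, 0.2314)–(2.42186, 0, 0.2314)  len=0.4819
  (v37,v2,v38) [++-] → (1.07561, -0.205932, 0.2314)–(0.8209, -0.8209, 0.2314)  len=0.6656
  (v38,v2,v3) [-+-] → (1.07561, -0.205932, 0.2314)–(1.1609, 0, 0.2314)  len=0.2229

Chained into 2 loop(s):
  loop 1: 16 segments, perimeter = 14.8289
  loop 2: 16 segments, perimeter = 7.1082
Total perimeter = 21.937

loops=2 perimeter=21.937


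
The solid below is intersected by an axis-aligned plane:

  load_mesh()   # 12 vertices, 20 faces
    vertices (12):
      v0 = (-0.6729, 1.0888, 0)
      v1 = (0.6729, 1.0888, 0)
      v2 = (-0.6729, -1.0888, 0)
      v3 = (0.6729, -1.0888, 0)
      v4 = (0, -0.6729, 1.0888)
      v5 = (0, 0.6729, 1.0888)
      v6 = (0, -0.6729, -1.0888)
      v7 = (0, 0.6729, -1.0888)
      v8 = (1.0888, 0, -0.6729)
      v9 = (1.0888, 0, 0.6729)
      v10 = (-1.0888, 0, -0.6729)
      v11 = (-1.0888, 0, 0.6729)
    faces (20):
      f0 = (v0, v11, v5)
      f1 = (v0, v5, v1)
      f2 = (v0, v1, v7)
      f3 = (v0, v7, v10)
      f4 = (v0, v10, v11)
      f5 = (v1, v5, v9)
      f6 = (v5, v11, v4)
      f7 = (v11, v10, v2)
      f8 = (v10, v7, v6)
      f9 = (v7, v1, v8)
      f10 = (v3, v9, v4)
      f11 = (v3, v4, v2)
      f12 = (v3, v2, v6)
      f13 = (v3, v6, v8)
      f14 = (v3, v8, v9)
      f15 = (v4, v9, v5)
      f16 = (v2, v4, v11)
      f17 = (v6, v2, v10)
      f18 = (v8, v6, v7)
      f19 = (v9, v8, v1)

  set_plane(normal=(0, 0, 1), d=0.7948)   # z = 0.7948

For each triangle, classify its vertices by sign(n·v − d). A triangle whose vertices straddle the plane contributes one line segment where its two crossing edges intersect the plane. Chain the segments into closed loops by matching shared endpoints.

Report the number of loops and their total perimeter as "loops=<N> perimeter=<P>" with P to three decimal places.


Straddling triangles (8 of 20):
  (v0,v11,v5) [--+] → (-0.769673, 0.197227, 0.7948)–(-0.181698, 0.785202, 0.7948)  len=0.8315
  (v0,v5,v1) [-+-] → (-0.181698, 0.785202, 0.7948)–(0.181698, 0.785202, 0.7948)  len=0.3634
  (v1,v5,v9) [-+-] → (0.181698, 0.785202, 0.7948)–(0.769673, 0.197227, 0.7948)  len=0.8315
  (v5,v11,v4) [+-+] → (-0.769673, 0.197227, 0.7948)–(-0.769673, -0.197227, 0.7948)  len=0.3945
  (v3,v9,v4) [--+] → (0.769673, -0.197227, 0.7948)–(0.181698, -0.785202, 0.7948)  len=0.8315
  (v3,v4,v2) [-+-] → (0.181698, -0.785202, 0.7948)–(-0.181698, -0.785202, 0.7948)  len=0.3634
  (v4,v9,v5) [+-+] → (0.769673, -0.197227, 0.7948)–(0.769673, 0.197227, 0.7948)  len=0.3945
  (v2,v4,v11) [-+-] → (-0.181698, -0.785202, 0.7948)–(-0.769673, -0.197227, 0.7948)  len=0.8315

Chained into 1 loop(s):
  loop 1: 8 segments, perimeter = 4.8418
Total perimeter = 4.842

loops=1 perimeter=4.842


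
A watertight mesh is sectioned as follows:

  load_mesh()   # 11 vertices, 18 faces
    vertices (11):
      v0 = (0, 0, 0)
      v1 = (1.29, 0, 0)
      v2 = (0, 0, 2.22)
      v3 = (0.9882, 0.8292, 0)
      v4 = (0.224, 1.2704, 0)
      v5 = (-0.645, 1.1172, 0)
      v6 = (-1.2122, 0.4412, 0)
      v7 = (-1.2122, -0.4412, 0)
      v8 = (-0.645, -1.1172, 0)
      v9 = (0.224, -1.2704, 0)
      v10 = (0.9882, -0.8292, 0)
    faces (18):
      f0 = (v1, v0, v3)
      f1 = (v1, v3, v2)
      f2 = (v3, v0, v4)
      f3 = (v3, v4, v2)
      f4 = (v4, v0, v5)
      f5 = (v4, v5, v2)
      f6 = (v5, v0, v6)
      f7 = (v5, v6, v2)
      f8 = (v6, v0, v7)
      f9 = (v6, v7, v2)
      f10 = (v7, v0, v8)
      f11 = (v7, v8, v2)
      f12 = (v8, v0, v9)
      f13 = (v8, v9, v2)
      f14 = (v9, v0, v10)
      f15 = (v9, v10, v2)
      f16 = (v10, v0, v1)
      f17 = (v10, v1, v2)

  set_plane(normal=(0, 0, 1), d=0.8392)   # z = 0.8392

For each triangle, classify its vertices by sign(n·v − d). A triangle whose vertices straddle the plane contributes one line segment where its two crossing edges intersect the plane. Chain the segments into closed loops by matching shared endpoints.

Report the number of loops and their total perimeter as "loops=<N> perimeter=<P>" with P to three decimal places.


loops=1 perimeter=4.940

Straddling triangles (9 of 18):
  (v1,v3,v2) [--+] → (0.614643, 0.515747, 0.8392)–(0.802357, 0, 0.8392)  len=0.5488
  (v3,v4,v2) [--+] → (0.139324, 0.790166, 0.8392)–(0.614643, 0.515747, 0.8392)  len=0.5488
  (v4,v5,v2) [--+] → (-0.401178, 0.694878, 0.8392)–(0.139324, 0.790166, 0.8392)  len=0.5488
  (v5,v6,v2) [--+] → (-0.753967, 0.274418, 0.8392)–(-0.401178, 0.694878, 0.8392)  len=0.5489
  (v6,v7,v2) [--+] → (-0.753967, -0.274418, 0.8392)–(-0.753967, 0.274418, 0.8392)  len=0.5488
  (v7,v8,v2) [--+] → (-0.401178, -0.694878, 0.8392)–(-0.753967, -0.274418, 0.8392)  len=0.5489
  (v8,v9,v2) [--+] → (0.139324, -0.790166, 0.8392)–(-0.401178, -0.694878, 0.8392)  len=0.5488
  (v9,v10,v2) [--+] → (0.614643, -0.515747, 0.8392)–(0.139324, -0.790166, 0.8392)  len=0.5488
  (v10,v1,v2) [--+] → (0.802357, 0, 0.8392)–(0.614643, -0.515747, 0.8392)  len=0.5488

Chained into 1 loop(s):
  loop 1: 9 segments, perimeter = 4.9396
Total perimeter = 4.940


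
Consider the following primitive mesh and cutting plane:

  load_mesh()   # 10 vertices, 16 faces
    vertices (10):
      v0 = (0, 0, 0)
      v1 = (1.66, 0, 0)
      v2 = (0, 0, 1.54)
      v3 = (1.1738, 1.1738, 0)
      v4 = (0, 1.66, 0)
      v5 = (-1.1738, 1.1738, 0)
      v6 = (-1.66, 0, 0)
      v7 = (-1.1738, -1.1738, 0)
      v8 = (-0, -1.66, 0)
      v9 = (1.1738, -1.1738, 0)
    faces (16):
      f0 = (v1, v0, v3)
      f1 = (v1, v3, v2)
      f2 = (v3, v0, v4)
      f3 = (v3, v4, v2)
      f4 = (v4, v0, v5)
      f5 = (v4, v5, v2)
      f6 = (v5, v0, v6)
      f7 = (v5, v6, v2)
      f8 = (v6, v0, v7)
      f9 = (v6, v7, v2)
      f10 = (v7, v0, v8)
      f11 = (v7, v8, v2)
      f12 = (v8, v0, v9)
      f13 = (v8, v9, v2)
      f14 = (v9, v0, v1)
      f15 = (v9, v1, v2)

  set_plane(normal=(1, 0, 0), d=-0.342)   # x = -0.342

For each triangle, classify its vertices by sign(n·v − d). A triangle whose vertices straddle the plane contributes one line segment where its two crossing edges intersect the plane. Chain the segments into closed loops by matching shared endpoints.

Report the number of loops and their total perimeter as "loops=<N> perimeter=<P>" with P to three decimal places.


loops=1 perimeter=6.979

Straddling triangles (8 of 16):
  (v4,v0,v5) [++-] → (-0.342, 0.342, 0)–(-0.342, 1.51834, 0)  len=1.1763
  (v4,v5,v2) [+-+] → (-0.342, 1.51834, 0)–(-0.342, 0.342, 1.0913)  len=1.6046
  (v5,v0,v6) [-+-] → (-0.342, 0.342, 0)–(-0.342, 0, 0)  len=0.3420
  (v5,v6,v2) [--+] → (-0.342, 0, 1.22272)–(-0.342, 0.342, 1.0913)  len=0.3664
  (v6,v0,v7) [-+-] → (-0.342, 0, 0)–(-0.342, -0.342, 0)  len=0.3420
  (v6,v7,v2) [--+] → (-0.342, -0.342, 1.0913)–(-0.342, 0, 1.22272)  len=0.3664
  (v7,v0,v8) [-++] → (-0.342, -0.342, 0)–(-0.342, -1.51834, 0)  len=1.1763
  (v7,v8,v2) [-++] → (-0.342, -1.51834, 0)–(-0.342, -0.342, 1.0913)  len=1.6046

Chained into 1 loop(s):
  loop 1: 8 segments, perimeter = 6.9786
Total perimeter = 6.979


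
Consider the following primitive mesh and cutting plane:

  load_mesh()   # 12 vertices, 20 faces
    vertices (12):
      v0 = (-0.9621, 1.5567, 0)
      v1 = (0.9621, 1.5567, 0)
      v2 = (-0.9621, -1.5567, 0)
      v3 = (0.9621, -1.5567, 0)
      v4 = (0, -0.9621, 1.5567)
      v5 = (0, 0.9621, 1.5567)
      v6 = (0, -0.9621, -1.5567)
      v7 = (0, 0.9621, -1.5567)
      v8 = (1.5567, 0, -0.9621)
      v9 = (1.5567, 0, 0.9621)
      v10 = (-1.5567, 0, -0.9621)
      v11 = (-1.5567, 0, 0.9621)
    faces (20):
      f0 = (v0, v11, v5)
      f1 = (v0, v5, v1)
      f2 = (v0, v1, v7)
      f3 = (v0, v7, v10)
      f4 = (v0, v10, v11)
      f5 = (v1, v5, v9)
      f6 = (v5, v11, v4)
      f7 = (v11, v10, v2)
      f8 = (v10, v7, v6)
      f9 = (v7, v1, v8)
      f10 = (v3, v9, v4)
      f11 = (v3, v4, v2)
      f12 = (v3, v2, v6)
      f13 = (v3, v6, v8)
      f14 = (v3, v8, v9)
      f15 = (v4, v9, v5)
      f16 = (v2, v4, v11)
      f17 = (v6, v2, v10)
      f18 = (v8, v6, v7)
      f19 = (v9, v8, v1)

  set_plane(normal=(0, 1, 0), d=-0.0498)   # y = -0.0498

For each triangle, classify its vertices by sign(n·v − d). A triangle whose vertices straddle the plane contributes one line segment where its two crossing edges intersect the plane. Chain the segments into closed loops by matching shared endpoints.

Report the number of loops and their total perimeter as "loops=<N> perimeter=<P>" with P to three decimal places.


loops=1 perimeter=10.394

Straddling triangles (10 of 20):
  (v5,v11,v4) [++-] → (-1.47612, -0.0498, 0.992878)–(0, -0.0498, 1.5567)  len=1.5801
  (v11,v10,v2) [++-] → (-1.53768, -0.0498, -0.931322)–(-1.53768, -0.0498, 0.931322)  len=1.8626
  (v10,v7,v6) [++-] → (0, -0.0498, -1.5567)–(-1.47612, -0.0498, -0.992878)  len=1.5801
  (v3,v9,v4) [-+-] → (1.53768, -0.0498, 0.931322)–(1.47612, -0.0498, 0.992878)  len=0.0871
  (v3,v6,v8) [--+] → (1.47612, -0.0498, -0.992878)–(1.53768, -0.0498, -0.931322)  len=0.0871
  (v3,v8,v9) [-++] → (1.53768, -0.0498, -0.931322)–(1.53768, -0.0498, 0.931322)  len=1.8626
  (v4,v9,v5) [-++] → (1.47612, -0.0498, 0.992878)–(0, -0.0498, 1.5567)  len=1.5801
  (v2,v4,v11) [--+] → (-1.47612, -0.0498, 0.992878)–(-1.53768, -0.0498, 0.931322)  len=0.0871
  (v6,v2,v10) [--+] → (-1.53768, -0.0498, -0.931322)–(-1.47612, -0.0498, -0.992878)  len=0.0871
  (v8,v6,v7) [+-+] → (1.47612, -0.0498, -0.992878)–(0, -0.0498, -1.5567)  len=1.5801

Chained into 1 loop(s):
  loop 1: 10 segments, perimeter = 10.3940
Total perimeter = 10.394


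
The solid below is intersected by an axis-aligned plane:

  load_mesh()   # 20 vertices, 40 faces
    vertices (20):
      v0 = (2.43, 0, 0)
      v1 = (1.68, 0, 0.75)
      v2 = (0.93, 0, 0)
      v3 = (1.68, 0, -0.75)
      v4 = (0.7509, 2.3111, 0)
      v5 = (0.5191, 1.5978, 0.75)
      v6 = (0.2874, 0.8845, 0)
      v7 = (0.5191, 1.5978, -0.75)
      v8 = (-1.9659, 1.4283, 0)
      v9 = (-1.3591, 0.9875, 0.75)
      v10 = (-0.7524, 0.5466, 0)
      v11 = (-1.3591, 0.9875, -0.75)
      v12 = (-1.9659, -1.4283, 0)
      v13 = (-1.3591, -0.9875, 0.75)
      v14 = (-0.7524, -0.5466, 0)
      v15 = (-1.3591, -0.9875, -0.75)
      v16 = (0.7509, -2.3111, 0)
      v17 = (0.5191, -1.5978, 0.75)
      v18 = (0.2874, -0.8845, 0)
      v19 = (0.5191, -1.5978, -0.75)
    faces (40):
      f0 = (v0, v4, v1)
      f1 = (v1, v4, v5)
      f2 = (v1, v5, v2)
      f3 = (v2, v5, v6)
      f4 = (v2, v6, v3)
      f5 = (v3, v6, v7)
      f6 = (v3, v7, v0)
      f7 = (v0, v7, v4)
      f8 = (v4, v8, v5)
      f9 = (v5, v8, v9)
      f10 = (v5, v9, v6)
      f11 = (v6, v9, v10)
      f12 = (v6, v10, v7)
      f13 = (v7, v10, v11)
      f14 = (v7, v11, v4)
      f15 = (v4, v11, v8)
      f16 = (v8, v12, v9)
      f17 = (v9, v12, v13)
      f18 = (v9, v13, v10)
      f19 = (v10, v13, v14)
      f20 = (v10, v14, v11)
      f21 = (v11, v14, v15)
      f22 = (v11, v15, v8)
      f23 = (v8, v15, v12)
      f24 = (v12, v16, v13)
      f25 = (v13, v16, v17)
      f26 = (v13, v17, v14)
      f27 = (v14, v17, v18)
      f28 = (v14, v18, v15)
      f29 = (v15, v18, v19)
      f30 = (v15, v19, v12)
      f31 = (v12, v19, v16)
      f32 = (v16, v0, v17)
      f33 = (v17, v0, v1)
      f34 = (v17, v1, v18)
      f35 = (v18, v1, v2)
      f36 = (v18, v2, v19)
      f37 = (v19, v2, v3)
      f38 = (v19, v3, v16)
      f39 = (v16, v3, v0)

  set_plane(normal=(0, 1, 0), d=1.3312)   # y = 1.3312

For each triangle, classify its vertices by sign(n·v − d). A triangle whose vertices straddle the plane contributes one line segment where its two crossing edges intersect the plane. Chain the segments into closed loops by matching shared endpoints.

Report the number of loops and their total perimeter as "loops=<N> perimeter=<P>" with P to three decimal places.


loops=1 perimeter=8.188

Straddling triangles (16 of 40):
  (v0,v4,v1) [-+-] → (1.46283, 1.3312, 0)–(1.14484, 1.3312, 0.317998)  len=0.4497
  (v1,v4,v5) [-++] → (1.14484, 1.3312, 0.317998)–(0.712801, 1.3312, 0.75)  len=0.6110
  (v1,v5,v2) [-+-] → (0.712801, 1.3312, 0.75)–(0.58766, 1.3312, 0.624859)  len=0.1770
  (v2,v5,v6) [-+-] → (0.58766, 1.3312, 0.624859)–(0.432501, 1.3312, 0.469683)  len=0.2194
  (v3,v6,v7) [--+] → (0.432501, 1.3312, -0.469683)–(0.712801, 1.3312, -0.75)  len=0.3964
  (v3,v7,v0) [-+-] → (0.712801, 1.3312, -0.75)–(0.837942, 1.3312, -0.624859)  len=0.1770
  (v0,v7,v4) [-++] → (0.837942, 1.3312, -0.624859)–(1.46283, 1.3312, 0)  len=0.8837
  (v5,v8,v9) [++-] → (-1.83223, 1.3312, 0.165211)–(-0.301362, 1.3312, 0.75)  len=1.6388
  (v5,v9,v6) [+--] → (-0.301362, 1.3312, 0.75)–(0.432501, 1.3312, 0.469683)  len=0.7856
  (v6,v10,v7) [--+] → (0.196629, 1.3312, -0.559789)–(0.432501, 1.3312, -0.469683)  len=0.2525
  (v7,v10,v11) [+--] → (0.196629, 1.3312, -0.559789)–(-0.301362, 1.3312, -0.75)  len=0.5331
  (v7,v11,v4) [+-+] → (-0.301362, 1.3312, -0.75)–(-0.811195, 1.3312, -0.555247)  len=0.5458
  (v4,v11,v8) [+-+] → (-0.811195, 1.3312, -0.555247)–(-1.83223, 1.3312, -0.165211)  len=1.0930
  (v8,v12,v9) [+--] → (-1.9659, 1.3312, 0)–(-1.83223, 1.3312, 0.165211)  len=0.2125
  (v11,v15,v8) [--+] → (-1.94151, 1.3312, -0.0301453)–(-1.83223, 1.3312, -0.165211)  len=0.1737
  (v8,v15,v12) [+--] → (-1.94151, 1.3312, -0.0301453)–(-1.9659, 1.3312, 0)  len=0.0388

Chained into 1 loop(s):
  loop 1: 16 segments, perimeter = 8.1879
Total perimeter = 8.188


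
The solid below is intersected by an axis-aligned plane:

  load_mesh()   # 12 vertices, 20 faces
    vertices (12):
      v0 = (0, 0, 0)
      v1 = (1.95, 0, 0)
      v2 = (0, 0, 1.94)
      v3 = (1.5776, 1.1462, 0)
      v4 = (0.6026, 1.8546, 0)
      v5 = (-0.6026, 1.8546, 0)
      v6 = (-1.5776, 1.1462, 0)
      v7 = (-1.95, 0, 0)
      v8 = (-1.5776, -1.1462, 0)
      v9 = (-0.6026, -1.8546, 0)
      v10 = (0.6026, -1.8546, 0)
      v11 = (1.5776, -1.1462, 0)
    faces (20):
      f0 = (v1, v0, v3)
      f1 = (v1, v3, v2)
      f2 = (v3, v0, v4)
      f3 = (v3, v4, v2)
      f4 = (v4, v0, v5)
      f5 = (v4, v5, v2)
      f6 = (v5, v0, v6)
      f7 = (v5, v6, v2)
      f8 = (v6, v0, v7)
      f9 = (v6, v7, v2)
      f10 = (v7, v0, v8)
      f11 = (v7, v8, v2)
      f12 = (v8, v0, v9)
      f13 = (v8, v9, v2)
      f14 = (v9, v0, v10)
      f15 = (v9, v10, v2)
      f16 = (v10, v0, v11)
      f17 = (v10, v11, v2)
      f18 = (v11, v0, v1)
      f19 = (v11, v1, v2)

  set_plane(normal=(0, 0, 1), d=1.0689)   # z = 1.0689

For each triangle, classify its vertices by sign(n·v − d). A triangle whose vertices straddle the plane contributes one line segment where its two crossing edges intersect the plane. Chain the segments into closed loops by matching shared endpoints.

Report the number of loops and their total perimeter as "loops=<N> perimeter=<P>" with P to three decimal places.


loops=1 perimeter=5.412

Straddling triangles (10 of 20):
  (v1,v3,v2) [--+] → (0.708375, 0.514667, 1.0689)–(0.87559, 0, 1.0689)  len=0.5412
  (v3,v4,v2) [--+] → (0.27058, 0.832754, 1.0689)–(0.708375, 0.514667, 1.0689)  len=0.5412
  (v4,v5,v2) [--+] → (-0.27058, 0.832754, 1.0689)–(0.27058, 0.832754, 1.0689)  len=0.5412
  (v5,v6,v2) [--+] → (-0.708375, 0.514667, 1.0689)–(-0.27058, 0.832754, 1.0689)  len=0.5412
  (v6,v7,v2) [--+] → (-0.87559, 0, 1.0689)–(-0.708375, 0.514667, 1.0689)  len=0.5412
  (v7,v8,v2) [--+] → (-0.708375, -0.514667, 1.0689)–(-0.87559, 0, 1.0689)  len=0.5412
  (v8,v9,v2) [--+] → (-0.27058, -0.832754, 1.0689)–(-0.708375, -0.514667, 1.0689)  len=0.5412
  (v9,v10,v2) [--+] → (0.27058, -0.832754, 1.0689)–(-0.27058, -0.832754, 1.0689)  len=0.5412
  (v10,v11,v2) [--+] → (0.708375, -0.514667, 1.0689)–(0.27058, -0.832754, 1.0689)  len=0.5412
  (v11,v1,v2) [--+] → (0.87559, 0, 1.0689)–(0.708375, -0.514667, 1.0689)  len=0.5412

Chained into 1 loop(s):
  loop 1: 10 segments, perimeter = 5.4115
Total perimeter = 5.412


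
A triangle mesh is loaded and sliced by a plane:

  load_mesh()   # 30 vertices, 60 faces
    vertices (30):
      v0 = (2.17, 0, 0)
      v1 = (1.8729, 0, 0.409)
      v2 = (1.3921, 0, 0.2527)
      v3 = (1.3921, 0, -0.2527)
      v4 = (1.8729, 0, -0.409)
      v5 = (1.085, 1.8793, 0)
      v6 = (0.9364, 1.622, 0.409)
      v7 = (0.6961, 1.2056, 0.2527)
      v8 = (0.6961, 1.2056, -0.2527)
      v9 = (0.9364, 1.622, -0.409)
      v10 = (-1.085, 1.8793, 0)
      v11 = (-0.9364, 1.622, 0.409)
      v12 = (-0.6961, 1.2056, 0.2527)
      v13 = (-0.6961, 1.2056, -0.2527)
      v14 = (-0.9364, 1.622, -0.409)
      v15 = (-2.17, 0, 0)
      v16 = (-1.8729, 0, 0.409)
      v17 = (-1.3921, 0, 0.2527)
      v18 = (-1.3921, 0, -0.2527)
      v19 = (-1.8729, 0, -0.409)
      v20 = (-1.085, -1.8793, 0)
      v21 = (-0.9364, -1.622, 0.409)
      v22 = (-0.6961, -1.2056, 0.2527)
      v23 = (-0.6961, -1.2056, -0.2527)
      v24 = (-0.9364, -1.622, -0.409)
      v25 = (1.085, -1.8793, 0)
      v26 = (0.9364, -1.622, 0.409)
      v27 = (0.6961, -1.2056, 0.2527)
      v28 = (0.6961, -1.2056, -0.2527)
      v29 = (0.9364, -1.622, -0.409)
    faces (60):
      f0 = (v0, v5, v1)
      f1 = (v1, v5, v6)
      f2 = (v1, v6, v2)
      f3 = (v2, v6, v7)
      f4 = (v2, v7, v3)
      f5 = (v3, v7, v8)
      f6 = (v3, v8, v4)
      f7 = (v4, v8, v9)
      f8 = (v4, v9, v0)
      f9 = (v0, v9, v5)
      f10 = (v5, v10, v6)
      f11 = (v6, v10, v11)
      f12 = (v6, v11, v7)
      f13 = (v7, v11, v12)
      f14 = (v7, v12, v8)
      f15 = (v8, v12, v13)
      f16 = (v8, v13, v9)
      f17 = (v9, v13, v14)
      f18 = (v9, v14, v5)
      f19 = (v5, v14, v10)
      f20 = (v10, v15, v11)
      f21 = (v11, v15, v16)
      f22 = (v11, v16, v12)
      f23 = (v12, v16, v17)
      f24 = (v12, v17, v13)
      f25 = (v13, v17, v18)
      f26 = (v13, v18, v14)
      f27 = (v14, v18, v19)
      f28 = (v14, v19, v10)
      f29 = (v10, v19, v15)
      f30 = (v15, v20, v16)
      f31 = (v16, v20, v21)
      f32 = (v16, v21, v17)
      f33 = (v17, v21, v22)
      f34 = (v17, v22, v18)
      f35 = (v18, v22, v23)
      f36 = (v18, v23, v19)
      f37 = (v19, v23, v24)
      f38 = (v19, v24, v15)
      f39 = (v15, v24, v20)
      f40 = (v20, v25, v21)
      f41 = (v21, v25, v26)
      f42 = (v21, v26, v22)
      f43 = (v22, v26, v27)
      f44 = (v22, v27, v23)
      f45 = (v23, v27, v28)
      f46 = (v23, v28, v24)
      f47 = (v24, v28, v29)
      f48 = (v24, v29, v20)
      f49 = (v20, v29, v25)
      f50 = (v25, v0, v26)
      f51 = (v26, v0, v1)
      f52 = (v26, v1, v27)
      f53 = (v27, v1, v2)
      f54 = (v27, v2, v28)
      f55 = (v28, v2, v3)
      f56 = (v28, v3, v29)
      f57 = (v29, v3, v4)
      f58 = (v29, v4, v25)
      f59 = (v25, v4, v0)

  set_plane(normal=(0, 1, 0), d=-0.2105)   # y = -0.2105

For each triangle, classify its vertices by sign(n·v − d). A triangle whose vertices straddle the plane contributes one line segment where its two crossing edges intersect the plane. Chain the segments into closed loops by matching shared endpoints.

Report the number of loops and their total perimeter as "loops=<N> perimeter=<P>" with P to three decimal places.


loops=2 perimeter=5.055

Straddling triangles (20 of 60):
  (v15,v20,v16) [+-+] → (-2.04847, -0.2105, 0)–(-1.78465, -0.2105, 0.363188)  len=0.4489
  (v16,v20,v21) [+--] → (-1.78465, -0.2105, 0.363188)–(-1.75136, -0.2105, 0.409)  len=0.0566
  (v16,v21,v17) [+-+] → (-1.75136, -0.2105, 0.409)–(-1.33296, -0.2105, 0.272984)  len=0.4400
  (v17,v21,v22) [+--] → (-1.33296, -0.2105, 0.272984)–(-1.27058, -0.2105, 0.2527)  len=0.0656
  (v17,v22,v18) [+-+] → (-1.27058, -0.2105, 0.2527)–(-1.27058, -0.2105, -0.164456)  len=0.4172
  (v18,v22,v23) [+--] → (-1.27058, -0.2105, -0.164456)–(-1.27058, -0.2105, -0.2527)  len=0.0882
  (v18,v23,v19) [+-+] → (-1.27058, -0.2105, -0.2527)–(-1.66743, -0.2105, -0.38171)  len=0.4173
  (v19,v23,v24) [+--] → (-1.66743, -0.2105, -0.38171)–(-1.75136, -0.2105, -0.409)  len=0.0883
  (v19,v24,v15) [+-+] → (-1.75136, -0.2105, -0.409)–(-2.00991, -0.2105, -0.0530792)  len=0.4399
  (v15,v24,v20) [+--] → (-2.00991, -0.2105, -0.0530792)–(-2.04847, -0.2105, 0)  len=0.0656
  (v25,v0,v26) [-+-] → (2.04847, -0.2105, 0)–(2.00991, -0.2105, 0.0530792)  len=0.0656
  (v26,v0,v1) [-++] → (2.00991, -0.2105, 0.0530792)–(1.75136, -0.2105, 0.409)  len=0.4399
  (v26,v1,v27) [-+-] → (1.75136, -0.2105, 0.409)–(1.66743, -0.2105, 0.38171)  len=0.0883
  (v27,v1,v2) [-++] → (1.66743, -0.2105, 0.38171)–(1.27058, -0.2105, 0.2527)  len=0.4173
  (v27,v2,v28) [-+-] → (1.27058, -0.2105, 0.2527)–(1.27058, -0.2105, 0.164456)  len=0.0882
  (v28,v2,v3) [-++] → (1.27058, -0.2105, 0.164456)–(1.27058, -0.2105, -0.2527)  len=0.4172
  (v28,v3,v29) [-+-] → (1.27058, -0.2105, -0.2527)–(1.33296, -0.2105, -0.272984)  len=0.0656
  (v29,v3,v4) [-++] → (1.33296, -0.2105, -0.272984)–(1.75136, -0.2105, -0.409)  len=0.4400
  (v29,v4,v25) [-+-] → (1.75136, -0.2105, -0.409)–(1.78465, -0.2105, -0.363188)  len=0.0566
  (v25,v4,v0) [-++] → (1.78465, -0.2105, -0.363188)–(2.04847, -0.2105, 0)  len=0.4489

Chained into 2 loop(s):
  loop 1: 10 segments, perimeter = 2.5276
  loop 2: 10 segments, perimeter = 2.5276
Total perimeter = 5.055


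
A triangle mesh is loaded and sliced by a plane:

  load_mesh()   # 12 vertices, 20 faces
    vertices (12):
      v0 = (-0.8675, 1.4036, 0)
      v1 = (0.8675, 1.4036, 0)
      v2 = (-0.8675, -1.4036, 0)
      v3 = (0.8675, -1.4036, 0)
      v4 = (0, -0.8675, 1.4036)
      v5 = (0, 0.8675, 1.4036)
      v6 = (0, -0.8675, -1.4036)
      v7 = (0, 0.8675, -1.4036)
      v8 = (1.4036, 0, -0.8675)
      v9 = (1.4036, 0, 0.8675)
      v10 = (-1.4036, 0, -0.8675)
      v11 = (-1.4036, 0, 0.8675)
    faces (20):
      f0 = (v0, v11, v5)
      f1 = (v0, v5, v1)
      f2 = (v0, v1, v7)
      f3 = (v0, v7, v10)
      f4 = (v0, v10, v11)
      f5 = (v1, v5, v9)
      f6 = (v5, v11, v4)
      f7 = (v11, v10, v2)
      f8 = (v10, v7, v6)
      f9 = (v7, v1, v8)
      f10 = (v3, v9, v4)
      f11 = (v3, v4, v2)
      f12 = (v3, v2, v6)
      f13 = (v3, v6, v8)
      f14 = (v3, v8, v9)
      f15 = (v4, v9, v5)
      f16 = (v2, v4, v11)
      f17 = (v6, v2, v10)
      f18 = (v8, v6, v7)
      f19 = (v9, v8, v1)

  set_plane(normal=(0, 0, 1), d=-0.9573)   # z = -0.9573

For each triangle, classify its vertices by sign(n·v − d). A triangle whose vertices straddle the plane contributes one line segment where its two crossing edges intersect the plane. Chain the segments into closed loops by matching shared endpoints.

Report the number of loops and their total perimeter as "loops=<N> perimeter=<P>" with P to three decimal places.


loops=1 perimeter=6.734

Straddling triangles (8 of 20):
  (v0,v1,v7) [++-] → (0.275837, 1.03796, -0.9573)–(-0.275837, 1.03796, -0.9573)  len=0.5517
  (v0,v7,v10) [+-+] → (-0.275837, 1.03796, -0.9573)–(-1.16849, 0.145312, -0.9573)  len=1.2624
  (v10,v7,v6) [+--] → (-1.16849, 0.145312, -0.9573)–(-1.16849, -0.145312, -0.9573)  len=0.2906
  (v7,v1,v8) [-++] → (0.275837, 1.03796, -0.9573)–(1.16849, 0.145312, -0.9573)  len=1.2624
  (v3,v2,v6) [++-] → (-0.275837, -1.03796, -0.9573)–(0.275837, -1.03796, -0.9573)  len=0.5517
  (v3,v6,v8) [+-+] → (0.275837, -1.03796, -0.9573)–(1.16849, -0.145312, -0.9573)  len=1.2624
  (v6,v2,v10) [-++] → (-0.275837, -1.03796, -0.9573)–(-1.16849, -0.145312, -0.9573)  len=1.2624
  (v8,v6,v7) [+--] → (1.16849, -0.145312, -0.9573)–(1.16849, 0.145312, -0.9573)  len=0.2906

Chained into 1 loop(s):
  loop 1: 8 segments, perimeter = 6.7342
Total perimeter = 6.734
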